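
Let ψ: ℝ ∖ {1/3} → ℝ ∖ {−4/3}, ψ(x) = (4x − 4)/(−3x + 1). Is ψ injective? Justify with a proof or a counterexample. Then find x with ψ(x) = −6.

1/7

Suppose ψ(u) = ψ(v). Cross-multiplying: (4u − 4)(−3v + 1) = (4v − 4)(−3u + 1).
Expanding both sides and cancelling the symmetric terms leaves −8·(u − v) = 0. Since −8 ≠ 0, u = v. Hence ψ is injective.
Solving ψ(x) = −6: cross-multiplying gives 4x − 4 = −6(−3x + 1), which rearranges to −14x = −2, so x = 1/7.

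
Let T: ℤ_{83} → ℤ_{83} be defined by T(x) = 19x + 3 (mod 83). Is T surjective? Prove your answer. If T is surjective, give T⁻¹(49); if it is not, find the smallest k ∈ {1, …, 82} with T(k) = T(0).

33

Since gcd(19, 83) = 1, 19 is invertible modulo 83. Euclid's algorithm: 83 = 4·19 + 7, 19 = 2·7 + 5, 7 = 1·5 + 2, 5 = 2·2 + 1; back-substituting gives 1 = 35·19 − 8·83, so 19⁻¹ ≡ 35 (mod 83).
For any y ∈ ℤ_{83}, x = 35(y − 3) mod 83 satisfies T(x) = 19·35(y − 3) + 3 ≡ y (since 19·35 ≡ 1 mod 83). So every y has a preimage.
Hence T is surjective.
Since T is surjective, we compute T⁻¹(49): solve 19x + 3 ≡ 49 (mod 83), i.e. 19x ≡ 46 (mod 83).
Multiplying by 19⁻¹ = 35 gives x ≡ 35·46 = 1610 = 19·83 + 33 ≡ 33 (mod 83).
Check: T(33) = 19·33 + 3 = 630 = 7·83 + 49 ≡ 49 (mod 83).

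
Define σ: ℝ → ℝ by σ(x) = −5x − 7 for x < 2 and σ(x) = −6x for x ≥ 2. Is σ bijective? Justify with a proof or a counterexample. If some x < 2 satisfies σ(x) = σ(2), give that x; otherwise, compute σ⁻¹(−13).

1

Both pieces are strictly decreasing (slopes −5 and −6), so each is injective on its own interval.
The left piece maps (−∞, 2) onto (−17, ∞); the right piece maps [2, ∞) onto (−∞, −12].
These images overlap. In particular σ(2) = −12 (right piece), and solving −5x − 7 = −12 on the left piece gives x = 1 < 2.
So σ(1) = σ(2) with 1 ≠ 2, and σ is not injective, hence not bijective. This x = 1 is the requested value below 2.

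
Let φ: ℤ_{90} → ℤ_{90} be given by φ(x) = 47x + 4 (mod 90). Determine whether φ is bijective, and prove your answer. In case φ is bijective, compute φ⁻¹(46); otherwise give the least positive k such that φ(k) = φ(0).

66

If φ(u) = φ(v), then 47u ≡ 47v (mod 90). Because gcd(47, 90) = 1, we may cancel 47 to get u ≡ v (mod 90).
We now compute 47⁻¹ mod 90 explicitly. Euclid's algorithm: 90 = 1·47 + 43, 47 = 1·43 + 4, 43 = 10·4 + 3, 4 = 1·3 + 1; back-substituting gives 1 = 23·47 − 12·90, so 47⁻¹ ≡ 23 (mod 90).
For any y ∈ ℤ_{90}, x = 23(y − 4) mod 90 satisfies φ(x) = 47·23(y − 4) + 4 ≡ y (since 47·23 ≡ 1 mod 90). So every y has a preimage.
So φ is bijective.
Since φ is bijective, we find φ⁻¹(46): we need 47x ≡ 46 − 4 ≡ 42 (mod 90). Using 47⁻¹ = 23: x ≡ 23·42 = 966 = 10·90 + 66, so x = 66.
Check: φ(66) = 47·66 + 4 = 3106 = 34·90 + 46 ≡ 46 (mod 90).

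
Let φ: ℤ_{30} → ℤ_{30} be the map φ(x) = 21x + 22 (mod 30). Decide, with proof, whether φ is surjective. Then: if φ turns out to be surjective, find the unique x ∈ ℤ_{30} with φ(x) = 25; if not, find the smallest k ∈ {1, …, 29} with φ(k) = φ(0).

Since gcd(21, 30) = 3, we have 21x ≡ 0 (mod 3) for all x, so φ(x) ≡ 1 (mod 3).
But 0 ≢ 1 (mod 3), so 0 ∈ ℤ_{30} has no preimage. Therefore φ is not surjective.
Since φ is not surjective, we find the least positive k with φ(k) = φ(0): this means 21k ≡ 0 (mod 30), i.e. 30 ∣ 21k. Since gcd(21, 30) = 3, dividing through by 3 this holds exactly when 10 ∣ 7k, and as gcd(7, 10) = 1, exactly when 10 ∣ k.
The smallest positive such k is 10.

10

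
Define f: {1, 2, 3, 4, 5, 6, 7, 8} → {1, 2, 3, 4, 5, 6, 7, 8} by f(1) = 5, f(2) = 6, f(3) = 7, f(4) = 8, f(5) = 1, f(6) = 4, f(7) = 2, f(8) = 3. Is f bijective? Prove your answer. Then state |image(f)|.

The values 5, 6, 7, 8, 1, 4, 2, 3 are a permutation of {1, 2, 3, 4, 5, 6, 7, 8}: each element appears exactly once.
So f is injective and surjective, hence bijective.
The image of f is {1, 2, 3, 4, 5, 6, 7, 8}, which has 8 elements.

8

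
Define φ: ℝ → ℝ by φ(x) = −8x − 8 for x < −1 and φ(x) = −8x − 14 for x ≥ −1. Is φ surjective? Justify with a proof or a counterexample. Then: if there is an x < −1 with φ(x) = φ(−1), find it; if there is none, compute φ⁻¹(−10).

-1/2

Both pieces are strictly decreasing (slopes −8 and −8), so each is injective on its own interval.
The left piece maps (−∞, −1) onto (0, ∞); the right piece maps [−1, ∞) onto (−∞, −6].
The union (0, ∞) ∪ (−∞, −6] omits the interval between 0 and −6; in particular 0 has no preimage. So φ is not surjective.
Because the two images are disjoint, no x < −1 has φ(x) = φ(−1), so we compute φ⁻¹(−10): −10 lies in (−∞, −6], so solve −8x − 14 = −10: x = (−10 + 14)/(−8) = −1/2.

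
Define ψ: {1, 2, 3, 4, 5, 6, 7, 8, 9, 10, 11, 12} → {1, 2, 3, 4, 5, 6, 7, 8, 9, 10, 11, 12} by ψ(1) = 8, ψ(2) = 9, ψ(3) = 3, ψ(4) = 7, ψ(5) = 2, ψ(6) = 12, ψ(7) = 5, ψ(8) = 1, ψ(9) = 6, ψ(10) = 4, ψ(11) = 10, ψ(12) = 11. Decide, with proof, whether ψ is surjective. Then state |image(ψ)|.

12

Every element of the codomain has a preimage: 1 = ψ(8), 2 = ψ(5), 3 = ψ(3), 4 = ψ(10), 5 = ψ(7), 6 = ψ(9), 7 = ψ(4), 8 = ψ(1), 9 = ψ(2), 10 = ψ(11), 11 = ψ(12), 12 = ψ(6).
So ψ is surjective.
The image of ψ is {1, 2, 3, 4, 5, 6, 7, 8, 9, 10, 11, 12}, which has 12 elements.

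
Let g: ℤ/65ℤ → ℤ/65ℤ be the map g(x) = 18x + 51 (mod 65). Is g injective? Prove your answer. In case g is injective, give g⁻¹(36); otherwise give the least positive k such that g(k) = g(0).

Recall: g is injective if g(s) = g(t) implies s = t.
If g(s) = g(t), then 18s ≡ 18t (mod 65). Because gcd(18, 65) = 1, we may cancel 18 to get s ≡ t (mod 65).
So g is injective.
We now compute 18⁻¹ mod 65 explicitly. Euclid's algorithm: 65 = 3·18 + 11, 18 = 1·11 + 7, 11 = 1·7 + 4, 7 = 1·4 + 3, 4 = 1·3 + 1; back-substituting gives 1 = 47·18 − 13·65, so 18⁻¹ ≡ 47 (mod 65).
Since g is injective, we find g⁻¹(36): we need 18x ≡ 36 − 51 ≡ 50 (mod 65). Using 18⁻¹ = 47: x ≡ 47·50 = 2350 = 36·65 + 10, so x = 10.
Check: g(10) = 18·10 + 51 = 231 = 3·65 + 36 ≡ 36 (mod 65).

10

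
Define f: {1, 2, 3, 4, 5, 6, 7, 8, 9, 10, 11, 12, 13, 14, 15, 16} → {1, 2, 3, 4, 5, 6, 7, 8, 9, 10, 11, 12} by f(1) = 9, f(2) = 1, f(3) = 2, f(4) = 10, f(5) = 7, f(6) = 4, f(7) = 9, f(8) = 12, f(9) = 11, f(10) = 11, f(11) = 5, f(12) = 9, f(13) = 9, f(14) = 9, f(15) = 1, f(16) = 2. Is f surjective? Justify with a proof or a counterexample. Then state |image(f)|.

9

No element maps to 3, so f is not surjective.
The image of f is {1, 2, 4, 5, 7, 9, 10, 11, 12}, which has 9 elements.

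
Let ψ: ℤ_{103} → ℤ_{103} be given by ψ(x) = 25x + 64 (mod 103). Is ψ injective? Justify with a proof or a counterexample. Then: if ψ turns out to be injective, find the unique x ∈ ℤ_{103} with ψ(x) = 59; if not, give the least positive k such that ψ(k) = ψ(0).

If ψ(u) = ψ(v), then 25u ≡ 25v (mod 103). Because gcd(25, 103) = 1, we may cancel 25 to get u ≡ v (mod 103).
Hence ψ is injective.
We now compute 25⁻¹ mod 103 explicitly. Euclid's algorithm: 103 = 4·25 + 3, 25 = 8·3 + 1; back-substituting gives 1 = 33·25 − 8·103, so 25⁻¹ ≡ 33 (mod 103).
Since ψ is injective, we compute ψ⁻¹(59): solve 25x + 64 ≡ 59 (mod 103), i.e. 25x ≡ 98 (mod 103).
Multiplying by 25⁻¹ = 33 gives x ≡ 33·98 = 3234 = 31·103 + 41 ≡ 41 (mod 103).
Check: ψ(41) = 25·41 + 64 = 1089 = 10·103 + 59 ≡ 59 (mod 103).

41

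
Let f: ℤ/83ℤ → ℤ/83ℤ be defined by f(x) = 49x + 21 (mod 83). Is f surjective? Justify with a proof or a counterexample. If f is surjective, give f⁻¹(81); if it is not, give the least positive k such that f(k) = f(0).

Since gcd(49, 83) = 1, 49 is invertible modulo 83. Euclid's algorithm: 83 = 1·49 + 34, 49 = 1·34 + 15, 34 = 2·15 + 4, 15 = 3·4 + 3, 4 = 1·3 + 1; back-substituting gives 1 = 61·49 − 36·83, so 49⁻¹ ≡ 61 (mod 83).
Then y ↦ 61(y − 21) is a two-sided inverse to f, so every y ∈ ℤ/83ℤ has a preimage.
So f is surjective.
Since f is surjective, we compute f⁻¹(81): solve 49x + 21 ≡ 81 (mod 83), i.e. 49x ≡ 60 (mod 83).
Multiplying by 49⁻¹ = 61 gives x ≡ 61·60 = 3660 = 44·83 + 8 ≡ 8 (mod 83).
Check: f(8) = 49·8 + 21 = 413 = 4·83 + 81 ≡ 81 (mod 83).

8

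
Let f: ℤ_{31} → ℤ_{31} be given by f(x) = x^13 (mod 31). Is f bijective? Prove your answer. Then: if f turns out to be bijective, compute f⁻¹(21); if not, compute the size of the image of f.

Since 31 is prime, the nonzero elements of ℤ_{31} form a cyclic group of order 30.
As gcd(13, 30) = 1, raising to the 13th power is a bijection on this group: if a^13 ≡ b^13 then (ab^{−1})^13 = 1, and the only element of order dividing gcd(13, 30) = 1 is 1, so a = b.
With f(0) = 0 this makes f injective on all of ℤ_{31}, hence bijective (finite equal-size domain and codomain). In particular f is bijective.
Since f is bijective, we find the preimage of 21. The inverse of x ↦ x^13 on (ℤ_{31})^× is x ↦ x^7, because 13·7 = 91 = 3·30 + 1 ≡ 1 (mod 30) and x^{30} = 1 for x ≠ 0 (Fermat). So f⁻¹(21) = 21^7 mod 31.
Repeated squaring mod 31: 21^1 ≡ 21, 21^2 ≡ 21² = 441 ≡ 7, 21^4 ≡ 7² = 49 ≡ 18. Since 7 = 4 + 2 + 1, 21^7 ≡ 18·7·21: 18·7 = 126 ≡ 2, then 2·21 = 42 ≡ 11. So 21^7 ≡ 11 (mod 31).
Hence f⁻¹(21) = 11.

11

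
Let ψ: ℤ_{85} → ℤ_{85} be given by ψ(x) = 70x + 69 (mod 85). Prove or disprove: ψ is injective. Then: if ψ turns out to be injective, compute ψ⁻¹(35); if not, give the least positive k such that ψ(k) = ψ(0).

17

We have gcd(70, 85) = 5 > 1. Taking x_1 = 0 and x_2 = 17: ψ(0) = 69 and ψ(17) = 70·17 + 69 = 1259 ≡ 69 (mod 85).
So ψ(0) = ψ(17) while 0 ≠ 17, therefore ψ is not injective.
Since ψ is not injective, we find the least positive k with ψ(k) = ψ(0): this means 70k ≡ 0 (mod 85), i.e. 85 ∣ 70k. Since gcd(70, 85) = 5, dividing through by 5 this holds exactly when 17 ∣ 14k, and as gcd(14, 17) = 1, exactly when 17 ∣ k.
The smallest positive such k is 17.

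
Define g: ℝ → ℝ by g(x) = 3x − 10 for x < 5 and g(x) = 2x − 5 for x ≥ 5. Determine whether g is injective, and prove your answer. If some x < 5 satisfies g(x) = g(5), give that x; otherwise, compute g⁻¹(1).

Both pieces are strictly increasing (slopes 3 and 2), so each is injective on its own interval.
The left piece maps (−∞, 5) onto (−∞, 5); the right piece maps [5, ∞) onto [5, ∞).
These images are disjoint, so no value is attained by both pieces. Therefore g is injective.
Because the two images are disjoint, no x < 5 has g(x) = g(5), so we compute g⁻¹(1): 1 lies in (−∞, 5), so solve 3x − 10 = 1: x = (1 + 10)/3 = 11/3.

11/3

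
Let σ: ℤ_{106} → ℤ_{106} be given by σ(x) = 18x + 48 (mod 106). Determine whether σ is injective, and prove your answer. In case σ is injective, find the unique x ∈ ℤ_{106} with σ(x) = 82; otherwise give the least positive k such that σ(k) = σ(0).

We have gcd(18, 106) = 2 > 1. Taking x_1 = 0 and x_2 = 53: σ(0) = 48 and σ(53) = 18·53 + 48 = 1002 ≡ 48 (mod 106).
So σ(0) = σ(53) while 0 ≠ 53, so σ is not injective.
Since σ is not injective, we find the least positive k with σ(k) = σ(0): this means 18k ≡ 0 (mod 106), i.e. 106 ∣ 18k. Since gcd(18, 106) = 2, dividing through by 2 this holds exactly when 53 ∣ 9k, and as gcd(9, 53) = 1, exactly when 53 ∣ k.
The smallest positive such k is 53.

53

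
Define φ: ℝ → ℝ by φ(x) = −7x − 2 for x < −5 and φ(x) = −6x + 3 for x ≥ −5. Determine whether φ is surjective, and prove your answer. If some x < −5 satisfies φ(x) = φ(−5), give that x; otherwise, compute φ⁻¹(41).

-43/7

Both pieces are strictly decreasing (slopes −7 and −6), so each is injective on its own interval.
The left piece maps (−∞, −5) onto (33, ∞); the right piece maps [−5, ∞) onto (−∞, 33].
These images together cover ℝ, so φ is surjective.
Because the two images are disjoint, no x < −5 has φ(x) = φ(−5), so we compute φ⁻¹(41): 41 lies in (33, ∞), so solve −7x − 2 = 41: x = (41 + 2)/(−7) = −43/7.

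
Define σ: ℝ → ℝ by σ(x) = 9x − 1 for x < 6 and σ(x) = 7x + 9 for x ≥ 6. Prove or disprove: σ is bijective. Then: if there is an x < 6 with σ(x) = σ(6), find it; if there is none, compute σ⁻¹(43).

Both pieces are strictly increasing (slopes 9 and 7), so each is injective on its own interval.
The left piece maps (−∞, 6) onto (−∞, 53); the right piece maps [6, ∞) onto [51, ∞).
These images overlap. In particular σ(6) = 51 (right piece), and solving 9x − 1 = 51 on the left piece gives x = 52/9 < 6.
So σ(52/9) = σ(6) with 52/9 ≠ 6, and σ is not injective, hence not bijective. This x = 52/9 is the requested value below 6.

52/9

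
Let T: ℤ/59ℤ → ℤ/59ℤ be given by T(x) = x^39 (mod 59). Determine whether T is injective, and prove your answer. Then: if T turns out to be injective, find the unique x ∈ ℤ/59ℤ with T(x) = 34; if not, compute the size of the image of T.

Since 59 is prime, the nonzero elements of ℤ/59ℤ form a cyclic group of order 58.
As gcd(39, 58) = 1, raising to the 39th power is a bijection on this group: if a^39 ≡ b^39 then (ab^{−1})^39 = 1, and the only element of order dividing gcd(39, 58) = 1 is 1, so a = b.
With T(0) = 0 this makes T injective on all of ℤ/59ℤ, hence bijective (finite equal-size domain and codomain). In particular T is injective.
Since T is injective, we find the preimage of 34. The inverse of x ↦ x^39 on (ℤ/59ℤ)^× is x ↦ x^3, because 39·3 = 117 = 2·58 + 1 ≡ 1 (mod 58) and x^{58} = 1 for x ≠ 0 (Fermat). So T⁻¹(34) = 34^3 mod 59.
Repeated squaring mod 59: 34^1 ≡ 34, 34^2 ≡ 34² = 1156 ≡ 35. Since 3 = 2 + 1, 34^3 ≡ 35·34: 35·34 = 1190 ≡ 10. So 34^3 ≡ 10 (mod 59).
Hence T⁻¹(34) = 10.

10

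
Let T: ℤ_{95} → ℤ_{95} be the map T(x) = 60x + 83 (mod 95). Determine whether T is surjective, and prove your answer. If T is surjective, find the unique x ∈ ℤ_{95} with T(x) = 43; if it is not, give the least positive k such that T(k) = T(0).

Since gcd(60, 95) = 5, we have 60x ≡ 0 (mod 5) for all x, so T(x) ≡ 3 (mod 5).
But 0 ≢ 3 (mod 5), so 0 ∈ ℤ_{95} has no preimage. Hence T is not surjective.
Since T is not surjective, we find the least positive k with T(k) = T(0): this means 60k ≡ 0 (mod 95), i.e. 95 ∣ 60k. Since gcd(60, 95) = 5, dividing through by 5 this holds exactly when 19 ∣ 12k, and as gcd(12, 19) = 1, exactly when 19 ∣ k.
The smallest positive such k is 19.

19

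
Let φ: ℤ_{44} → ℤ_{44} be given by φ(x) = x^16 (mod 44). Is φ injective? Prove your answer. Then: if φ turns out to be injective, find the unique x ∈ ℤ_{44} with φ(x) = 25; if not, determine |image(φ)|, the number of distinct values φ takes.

12

φ(10): Repeated squaring mod 44: 10^1 ≡ 10, 10^2 ≡ 10² = 100 ≡ 12, 10^4 ≡ 12² = 144 ≡ 12, 10^8 ≡ 12² = 144 ≡ 12, 10^16 ≡ 12² = 144 ≡ 12. So 10^16 ≡ 12 (mod 44).
φ(12): Repeated squaring mod 44: 12^1 ≡ 12, 12^2 ≡ 12² = 144 ≡ 12, 12^4 ≡ 12² = 144 ≡ 12, 12^8 ≡ 12² = 144 ≡ 12, 12^16 ≡ 12² = 144 ≡ 12. So 12^16 ≡ 12 (mod 44).
So φ(10) = φ(12) = 12 while 10 ≠ 12, so φ is not injective.
Since φ is not injective, we determine |image(φ)|. Computing x^16 mod 44 for each x (by repeated squaring, reducing mod 44 at every step), the values φ(0), φ(1), …, φ(43) are: 0, 1, 20, 25, 4, 5, 16, 37, 36, 9, 12, 33, 12, 9, 36, 37, 16, 5, 4, 25, 20, 1, 0, 1, 20, 25, 4, 5, 16, 37, 36, 9, 12, 33, 12, 9, 36, 37, 16, 5, 4, 25, 20, 1.
The distinct values are {0, 1, 4, 5, 9, 12, 16, 20, 25, 33, 36, 37}; there are 12 of them.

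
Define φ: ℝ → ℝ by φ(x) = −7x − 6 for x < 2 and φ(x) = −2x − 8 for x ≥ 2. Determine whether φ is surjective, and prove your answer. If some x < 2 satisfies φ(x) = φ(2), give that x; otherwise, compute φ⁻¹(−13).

Both pieces are strictly decreasing (slopes −7 and −2), so each is injective on its own interval.
The left piece maps (−∞, 2) onto (−20, ∞); the right piece maps [2, ∞) onto (−∞, −12].
The union (−20, ∞) ∪ (−∞, −12] covers ℝ, so φ is surjective.
For the follow-up: the images overlap, so an x < 2 with φ(x) = φ(2) exists. φ(2) = −12; solving −7x − 6 = −12 for x < 2 gives x = (−12 + 6)/(−7) = 6/7.

6/7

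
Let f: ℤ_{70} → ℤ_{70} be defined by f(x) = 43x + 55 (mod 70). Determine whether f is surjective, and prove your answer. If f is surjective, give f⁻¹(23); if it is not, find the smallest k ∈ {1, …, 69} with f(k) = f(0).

66

Recall: f is surjective if every y in the codomain equals f(x) for some x in the domain.
Since gcd(43, 70) = 1, 43 is invertible modulo 70. Euclid's algorithm: 70 = 1·43 + 27, 43 = 1·27 + 16, 27 = 1·16 + 11, 16 = 1·11 + 5, 11 = 2·5 + 1; back-substituting gives 1 = 57·43 − 35·70, so 43⁻¹ ≡ 57 (mod 70).
For any y ∈ ℤ_{70}, x = 57(y − 55) mod 70 satisfies f(x) = 43·57(y − 55) + 55 ≡ y (since 43·57 ≡ 1 mod 70). So every y has a preimage.
Thus f is surjective.
Since f is surjective, we compute f⁻¹(23): solve 43x + 55 ≡ 23 (mod 70), i.e. 43x ≡ 38 (mod 70).
Multiplying by 43⁻¹ = 57 gives x ≡ 57·38 = 2166 = 30·70 + 66 ≡ 66 (mod 70).
Check: f(66) = 43·66 + 55 = 2893 = 41·70 + 23 ≡ 23 (mod 70).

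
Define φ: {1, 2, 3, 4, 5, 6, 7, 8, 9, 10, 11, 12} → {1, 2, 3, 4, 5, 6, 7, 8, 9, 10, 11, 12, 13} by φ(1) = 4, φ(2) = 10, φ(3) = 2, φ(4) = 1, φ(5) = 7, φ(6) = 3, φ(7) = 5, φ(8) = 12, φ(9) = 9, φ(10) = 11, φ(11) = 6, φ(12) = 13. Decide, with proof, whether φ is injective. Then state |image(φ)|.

12

The values φ(1), …, φ(12) are 4, 10, 2, 1, 7, 3, 5, 12, 9, 11, 6, 13 — all distinct.
So φ(x_1) = φ(x_2) only when x_1 = x_2, and φ is injective.
The image of φ is {1, 2, 3, 4, 5, 6, 7, 9, 10, 11, 12, 13}, which has 12 elements.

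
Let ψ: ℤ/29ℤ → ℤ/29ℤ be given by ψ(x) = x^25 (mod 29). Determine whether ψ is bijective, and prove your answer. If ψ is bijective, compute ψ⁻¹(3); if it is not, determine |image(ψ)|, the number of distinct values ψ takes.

21

Since 29 is prime, the nonzero elements of ℤ/29ℤ form a cyclic group of order 28.
As gcd(25, 28) = 1, raising to the 25th power is a bijection on this group: if u^25 ≡ v^25 then (uv^{−1})^25 = 1, and the only element of order dividing gcd(25, 28) = 1 is 1, so u = v.
With ψ(0) = 0 this makes ψ injective on all of ℤ/29ℤ, hence bijective (finite equal-size domain and codomain). In particular ψ is bijective.
Since ψ is bijective, we find the preimage of 3. The inverse of x ↦ x^25 on (ℤ/29ℤ)^× is x ↦ x^9, because 25·9 = 225 = 8·28 + 1 ≡ 1 (mod 28) and x^{28} = 1 for x ≠ 0 (Fermat). So ψ⁻¹(3) = 3^9 mod 29.
Repeated squaring mod 29: 3^1 ≡ 3, 3^2 ≡ 3² = 9, 3^4 ≡ 9² = 81 ≡ 23, 3^8 ≡ 23² = 529 ≡ 7. Since 9 = 8 + 1, 3^9 ≡ 7·3: 7·3 = 21. So 3^9 ≡ 21 (mod 29).
Hence ψ⁻¹(3) = 21.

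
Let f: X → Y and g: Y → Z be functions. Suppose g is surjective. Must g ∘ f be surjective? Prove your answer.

not surjective

No. Take X = {0}, Y = Z = {0, 1}, f(0) = 0, and g = identity (surjective).
Then (g ∘ f)(0) = 0, and 1 ∈ Z has no preimage under g ∘ f, so g ∘ f is not surjective.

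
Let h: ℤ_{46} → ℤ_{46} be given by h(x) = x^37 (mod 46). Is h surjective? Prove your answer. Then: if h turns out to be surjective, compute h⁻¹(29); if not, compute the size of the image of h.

Computing x^37 mod 46 for each x (by repeated squaring, reducing mod 46 at every step), the values h(0), h(1), …, h(45) are: 0, 1, 16, 35, 26, 19, 8, 37, 2, 29, 28, 33, 36, 41, 40, 21, 32, 15, 4, 43, 34, 7, 22, 23, 24, 39, 12, 3, 42, 31, 14, 25, 6, 5, 10, 13, 18, 17, 44, 9, 38, 27, 20, 11, 30, 45.
Every element of ℤ_{46} appears exactly once in this list, so h is a bijection, and in particular surjective.
Since h is surjective, we read off the preimage of 29 from the same table: h(9) = 29, so h⁻¹(29) = 9.

9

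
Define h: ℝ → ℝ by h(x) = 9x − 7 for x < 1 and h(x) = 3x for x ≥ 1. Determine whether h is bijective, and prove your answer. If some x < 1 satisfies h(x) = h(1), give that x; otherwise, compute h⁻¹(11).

Both pieces are strictly increasing (slopes 9 and 3), so each is injective on its own interval.
The left piece maps (−∞, 1) onto (−∞, 2); the right piece maps [1, ∞) onto [3, ∞).
The images leave a gap (2 has no preimage), so h is not surjective, hence not bijective.
Because the two images are disjoint, no x < 1 has h(x) = h(1), so we compute h⁻¹(11): 11 lies in [3, ∞), so solve 3x = 11: x = (11 − 0)/3 = 11/3.

11/3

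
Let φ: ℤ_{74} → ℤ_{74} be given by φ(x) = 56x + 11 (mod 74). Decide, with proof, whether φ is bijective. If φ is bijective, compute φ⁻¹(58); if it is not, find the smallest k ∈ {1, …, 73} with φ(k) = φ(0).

We have gcd(56, 74) = 2 > 1. Taking s = 0 and t = 37: φ(0) = 11 and φ(37) = 56·37 + 11 = 2083 ≡ 11 (mod 74).
So φ(0) = φ(37) while 0 ≠ 37, hence φ is not injective, hence not bijective.
Since φ is not bijective, we find the least positive k with φ(k) = φ(0): this means 56k ≡ 0 (mod 74), i.e. 74 ∣ 56k. Since gcd(56, 74) = 2, dividing through by 2 this holds exactly when 37 ∣ 28k, and as gcd(28, 37) = 1, exactly when 37 ∣ k.
The smallest positive such k is 37.

37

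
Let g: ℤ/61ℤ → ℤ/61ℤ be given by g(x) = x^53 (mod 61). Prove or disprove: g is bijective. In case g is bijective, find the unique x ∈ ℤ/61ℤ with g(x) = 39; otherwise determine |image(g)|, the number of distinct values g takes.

Since 61 is prime, the nonzero elements of ℤ/61ℤ form a cyclic group of order 60.
As gcd(53, 60) = 1, raising to the 53rd power is a bijection on this group: if s^53 ≡ t^53 then (st^{−1})^53 = 1, and the only element of order dividing gcd(53, 60) = 1 is 1, so s = t.
With g(0) = 0 this makes g injective on all of ℤ/61ℤ, hence bijective (finite equal-size domain and codomain). In particular g is bijective.
Since g is bijective, we find the preimage of 39. The inverse of x ↦ x^53 on (ℤ/61ℤ)^× is x ↦ x^17, because 53·17 = 901 = 15·60 + 1 ≡ 1 (mod 60) and x^{60} = 1 for x ≠ 0 (Fermat). So g⁻¹(39) = 39^17 mod 61.
Repeated squaring mod 61: 39^1 ≡ 39, 39^2 ≡ 39² = 1521 ≡ 57, 39^4 ≡ 57² = 3249 ≡ 16, 39^8 ≡ 16² = 256 ≡ 12, 39^16 ≡ 12² = 144 ≡ 22. Since 17 = 16 + 1, 39^17 ≡ 22·39: 22·39 = 858 ≡ 4. So 39^17 ≡ 4 (mod 61).
Hence g⁻¹(39) = 4.

4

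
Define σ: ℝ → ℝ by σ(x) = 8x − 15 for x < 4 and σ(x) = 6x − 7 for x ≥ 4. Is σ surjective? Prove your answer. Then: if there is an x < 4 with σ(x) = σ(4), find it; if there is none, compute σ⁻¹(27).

Both pieces are strictly increasing (slopes 8 and 6), so each is injective on its own interval.
The left piece maps (−∞, 4) onto (−∞, 17); the right piece maps [4, ∞) onto [17, ∞).
These images together cover ℝ, so σ is surjective.
Because the two images are disjoint, no x < 4 has σ(x) = σ(4), so we compute σ⁻¹(27): 27 lies in [17, ∞), so solve 6x − 7 = 27: x = (27 + 7)/6 = 17/3.

17/3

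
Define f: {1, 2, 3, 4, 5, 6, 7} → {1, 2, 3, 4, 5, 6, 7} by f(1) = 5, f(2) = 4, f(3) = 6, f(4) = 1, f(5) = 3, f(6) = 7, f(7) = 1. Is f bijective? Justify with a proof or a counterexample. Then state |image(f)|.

f(4) = 1 = f(7) with 4 ≠ 7, so f is not injective, hence not bijective.
The image of f is {1, 3, 4, 5, 6, 7}, which has 6 elements.

6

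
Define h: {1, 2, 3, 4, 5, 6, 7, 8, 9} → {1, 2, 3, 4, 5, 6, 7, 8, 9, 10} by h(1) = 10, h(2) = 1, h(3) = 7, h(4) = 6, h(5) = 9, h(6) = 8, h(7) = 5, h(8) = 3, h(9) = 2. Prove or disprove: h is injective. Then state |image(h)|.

The values h(1), …, h(9) are 10, 1, 7, 6, 9, 8, 5, 3, 2 — all distinct.
So h(a) = h(b) only when a = b, and h is injective.
The image of h is {1, 2, 3, 5, 6, 7, 8, 9, 10}, which has 9 elements.

9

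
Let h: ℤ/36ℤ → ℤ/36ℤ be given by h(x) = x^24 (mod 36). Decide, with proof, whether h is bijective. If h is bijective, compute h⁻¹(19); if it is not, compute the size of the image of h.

4

h(2): Repeated squaring mod 36: 2^1 ≡ 2, 2^2 ≡ 2² = 4, 2^4 ≡ 4² = 16, 2^8 ≡ 16² = 256 ≡ 4, 2^16 ≡ 4² = 16. Since 24 = 16 + 8, 2^24 ≡ 16·4: 16·4 = 64 ≡ 28. So 2^24 ≡ 28 (mod 36).
h(4): Repeated squaring mod 36: 4^1 ≡ 4, 4^2 ≡ 4² = 16, 4^4 ≡ 16² = 256 ≡ 4, 4^8 ≡ 4² = 16, 4^16 ≡ 16² = 256 ≡ 4. Since 24 = 16 + 8, 4^24 ≡ 4·16: 4·16 = 64 ≡ 28. So 4^24 ≡ 28 (mod 36).
So h(2) = h(4) = 28 while 2 ≠ 4, thus h is not injective, hence not bijective.
Since h is not bijective, we determine |image(h)|. Computing x^24 mod 36 for each x (by repeated squaring, reducing mod 36 at every step), the values h(0), h(1), …, h(35) are: 0, 1, 28, 9, 28, 1, 0, 1, 28, 9, 28, 1, 0, 1, 28, 9, 28, 1, 0, 1, 28, 9, 28, 1, 0, 1, 28, 9, 28, 1, 0, 1, 28, 9, 28, 1.
The distinct values are {0, 1, 9, 28}; there are 4 of them.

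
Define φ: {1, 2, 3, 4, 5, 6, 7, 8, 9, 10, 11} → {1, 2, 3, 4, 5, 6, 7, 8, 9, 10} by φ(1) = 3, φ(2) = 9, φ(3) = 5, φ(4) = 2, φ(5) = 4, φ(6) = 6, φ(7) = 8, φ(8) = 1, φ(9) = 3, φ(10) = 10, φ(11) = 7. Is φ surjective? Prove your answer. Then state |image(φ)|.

Every element of the codomain has a preimage: 1 = φ(8), 2 = φ(4), 3 = φ(1), 4 = φ(5), 5 = φ(3), 6 = φ(6), 7 = φ(11), 8 = φ(7), 9 = φ(2), 10 = φ(10).
Therefore φ is surjective.
The image of φ is {1, 2, 3, 4, 5, 6, 7, 8, 9, 10}, which has 10 elements.

10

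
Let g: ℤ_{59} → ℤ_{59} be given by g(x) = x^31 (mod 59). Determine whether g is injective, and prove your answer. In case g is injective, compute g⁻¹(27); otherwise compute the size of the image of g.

26

Since 59 is prime, the nonzero elements of ℤ_{59} form a cyclic group of order 58.
As gcd(31, 58) = 1, raising to the 31st power is a bijection on this group: if s^31 ≡ t^31 then (st^{−1})^31 = 1, and the only element of order dividing gcd(31, 58) = 1 is 1, so s = t.
With g(0) = 0 this makes g injective on all of ℤ_{59}, hence bijective (finite equal-size domain and codomain). In particular g is injective.
Since g is injective, we find the preimage of 27. The inverse of x ↦ x^31 on (ℤ_{59})^× is x ↦ x^15, because 31·15 = 465 = 8·58 + 1 ≡ 1 (mod 58) and x^{58} = 1 for x ≠ 0 (Fermat). So g⁻¹(27) = 27^15 mod 59.
Repeated squaring mod 59: 27^1 ≡ 27, 27^2 ≡ 27² = 729 ≡ 21, 27^4 ≡ 21² = 441 ≡ 28, 27^8 ≡ 28² = 784 ≡ 17. Since 15 = 8 + 4 + 2 + 1, 27^15 ≡ 17·28·21·27: 17·28 = 476 ≡ 4, then 4·21 = 84 ≡ 25, then 25·27 = 675 ≡ 26. So 27^15 ≡ 26 (mod 59).
Hence g⁻¹(27) = 26.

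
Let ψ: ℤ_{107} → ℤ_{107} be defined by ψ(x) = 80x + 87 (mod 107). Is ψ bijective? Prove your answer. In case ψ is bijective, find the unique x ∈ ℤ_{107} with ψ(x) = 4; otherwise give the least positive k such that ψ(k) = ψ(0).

11

Recall that ψ is injective if ψ(x_1) = ψ(x_2) implies x_1 = x_2.
Suppose ψ(x_1) = ψ(x_2) in ℤ_{107}. Then 80x_1 + 87 ≡ 80x_2 + 87 (mod 107), thus 80(x_1 − x_2) ≡ 0 (mod 107).
Since gcd(80, 107) = 1, 80 is invertible modulo 107, therefore x_1 − x_2 ≡ 0 (mod 107), i.e. x_1 = x_2.
We now compute 80⁻¹ mod 107 explicitly. Euclid's algorithm: 107 = 1·80 + 27, 80 = 2·27 + 26, 27 = 1·26 + 1; back-substituting gives 1 = 103·80 − 77·107, so 80⁻¹ ≡ 103 (mod 107).
Then y ↦ 103(y − 87) is a two-sided inverse to ψ, so every y ∈ ℤ_{107} has a preimage.
So ψ is bijective.
Since ψ is bijective, we find ψ⁻¹(4): we need 80x ≡ 4 − 87 ≡ 24 (mod 107). Using 80⁻¹ = 103: x ≡ 103·24 = 2472 = 23·107 + 11, so x = 11.
Check: ψ(11) = 80·11 + 87 = 967 = 9·107 + 4 ≡ 4 (mod 107).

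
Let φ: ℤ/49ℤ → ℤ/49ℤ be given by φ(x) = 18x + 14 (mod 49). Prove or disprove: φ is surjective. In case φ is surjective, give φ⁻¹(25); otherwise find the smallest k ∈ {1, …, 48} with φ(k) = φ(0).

36

Recall that surjectivity means every element of the codomain has a preimage under φ.
Since gcd(18, 49) = 1, 18 is invertible modulo 49. Euclid's algorithm: 49 = 2·18 + 13, 18 = 1·13 + 5, 13 = 2·5 + 3, 5 = 1·3 + 2, 3 = 1·2 + 1; back-substituting gives 1 = 30·18 − 11·49, so 18⁻¹ ≡ 30 (mod 49).
Then y ↦ 30(y − 14) is a two-sided inverse to φ, so every y ∈ ℤ/49ℤ has a preimage.
Thus φ is surjective.
Since φ is surjective, we compute φ⁻¹(25): solve 18x + 14 ≡ 25 (mod 49), i.e. 18x ≡ 11 (mod 49).
Multiplying by 18⁻¹ = 30 gives x ≡ 30·11 = 330 = 6·49 + 36 ≡ 36 (mod 49).
Check: φ(36) = 18·36 + 14 = 662 = 13·49 + 25 ≡ 25 (mod 49).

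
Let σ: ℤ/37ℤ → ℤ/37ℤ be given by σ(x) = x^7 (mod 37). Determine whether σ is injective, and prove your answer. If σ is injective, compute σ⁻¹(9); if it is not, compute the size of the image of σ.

12

Since 37 is prime, the nonzero elements of ℤ/37ℤ form a cyclic group of order 36.
As gcd(7, 36) = 1, raising to the 7th power is a bijection on this group: if x_1^7 ≡ x_2^7 then (x_1x_2^{−1})^7 = 1, and the only element of order dividing gcd(7, 36) = 1 is 1, so x_1 = x_2.
With σ(0) = 0 this makes σ injective on all of ℤ/37ℤ, hence bijective (finite equal-size domain and codomain). In particular σ is injective.
Since σ is injective, we find the preimage of 9. The inverse of x ↦ x^7 on (ℤ/37ℤ)^× is x ↦ x^31, because 7·31 = 217 = 6·36 + 1 ≡ 1 (mod 36) and x^{36} = 1 for x ≠ 0 (Fermat). So σ⁻¹(9) = 9^31 mod 37.
Repeated squaring mod 37: 9^1 ≡ 9, 9^2 ≡ 9² = 81 ≡ 7, 9^4 ≡ 7² = 49 ≡ 12, 9^8 ≡ 12² = 144 ≡ 33, 9^16 ≡ 33² = 1089 ≡ 16. Since 31 = 16 + 8 + 4 + 2 + 1, 9^31 ≡ 16·33·12·7·9: 16·33 = 528 ≡ 10, then 10·12 = 120 ≡ 9, then 9·7 = 63 ≡ 26, then 26·9 = 234 ≡ 12. So 9^31 ≡ 12 (mod 37).
Hence σ⁻¹(9) = 12.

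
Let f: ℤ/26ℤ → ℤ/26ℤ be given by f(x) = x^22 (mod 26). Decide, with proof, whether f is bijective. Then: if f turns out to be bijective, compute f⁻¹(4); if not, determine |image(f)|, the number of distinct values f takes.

14

f(12): Repeated squaring mod 26: 12^1 ≡ 12, 12^2 ≡ 12² = 144 ≡ 14, 12^4 ≡ 14² = 196 ≡ 14, 12^8 ≡ 14² = 196 ≡ 14, 12^16 ≡ 14² = 196 ≡ 14. Since 22 = 16 + 4 + 2, 12^22 ≡ 14·14·14: 14·14 = 196 ≡ 14, then 14·14 = 196 ≡ 14. So 12^22 ≡ 14 (mod 26).
f(14): Repeated squaring mod 26: 14^1 ≡ 14, 14^2 ≡ 14² = 196 ≡ 14, 14^4 ≡ 14² = 196 ≡ 14, 14^8 ≡ 14² = 196 ≡ 14, 14^16 ≡ 14² = 196 ≡ 14. Since 22 = 16 + 4 + 2, 14^22 ≡ 14·14·14: 14·14 = 196 ≡ 14, then 14·14 = 196 ≡ 14. So 14^22 ≡ 14 (mod 26).
So f(12) = f(14) = 14 while 12 ≠ 14, therefore f is not injective, hence not bijective.
Since f is not bijective, we determine |image(f)|. Computing x^22 mod 26 for each x (by repeated squaring, reducing mod 26 at every step), the values f(0), f(1), …, f(25) are: 0, 1, 10, 3, 22, 25, 4, 17, 12, 9, 16, 23, 14, 13, 14, 23, 16, 9, 12, 17, 4, 25, 22, 3, 10, 1.
The distinct values are {0, 1, 3, 4, 9, 10, 12, 13, 14, 16, 17, 22, 23, 25}; there are 14 of them.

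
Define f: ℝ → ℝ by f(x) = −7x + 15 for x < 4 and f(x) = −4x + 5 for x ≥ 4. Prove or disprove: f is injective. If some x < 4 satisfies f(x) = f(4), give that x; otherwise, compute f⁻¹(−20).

Both pieces are strictly decreasing (slopes −7 and −4), so each is injective on its own interval.
The left piece maps (−∞, 4) onto (−13, ∞); the right piece maps [4, ∞) onto (−∞, −11].
These images overlap. In particular f(4) = −11 (right piece), and solving −7x + 15 = −11 on the left piece gives x = 26/7 < 4.
So f(26/7) = f(4) with 26/7 ≠ 4, and f is not injective. This x = 26/7 is the requested value below 4.

26/7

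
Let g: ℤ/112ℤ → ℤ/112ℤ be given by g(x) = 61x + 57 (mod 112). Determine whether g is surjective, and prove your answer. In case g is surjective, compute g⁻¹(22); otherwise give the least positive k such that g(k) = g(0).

Since gcd(61, 112) = 1, 61 is invertible modulo 112. Euclid's algorithm: 112 = 1·61 + 51, 61 = 1·51 + 10, 51 = 5·10 + 1; back-substituting gives 1 = 101·61 − 55·112, so 61⁻¹ ≡ 101 (mod 112).
Then y ↦ 101(y − 57) is a two-sided inverse to g, so every y ∈ ℤ/112ℤ has a preimage.
Hence g is surjective.
Since g is surjective, we find g⁻¹(22): we need 61x ≡ 22 − 57 ≡ 77 (mod 112). Using 61⁻¹ = 101: x ≡ 101·77 = 7777 = 69·112 + 49, so x = 49.
Check: g(49) = 61·49 + 57 = 3046 = 27·112 + 22 ≡ 22 (mod 112).

49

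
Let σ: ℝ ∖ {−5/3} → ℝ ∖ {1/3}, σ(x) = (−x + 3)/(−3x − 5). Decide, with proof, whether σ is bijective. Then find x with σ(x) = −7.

-16/11

Suppose σ(u) = σ(v). Cross-multiplying: (−u + 3)(−3v − 5) = (−v + 3)(−3u − 5).
Expanding both sides and cancelling the symmetric terms leaves 14·(u − v) = 0. Since 14 ≠ 0, u = v. Thus σ is injective.
For any y ≠ 1/3, solving y(−3x − 5) = −x + 3 for x gives a well-defined x ≠ −5/3. So σ is surjective.
So σ is bijective.
Solving σ(x) = −7: cross-multiplying gives −x + 3 = −7(−3x − 5), which rearranges to −22x = 32, so x = −16/11.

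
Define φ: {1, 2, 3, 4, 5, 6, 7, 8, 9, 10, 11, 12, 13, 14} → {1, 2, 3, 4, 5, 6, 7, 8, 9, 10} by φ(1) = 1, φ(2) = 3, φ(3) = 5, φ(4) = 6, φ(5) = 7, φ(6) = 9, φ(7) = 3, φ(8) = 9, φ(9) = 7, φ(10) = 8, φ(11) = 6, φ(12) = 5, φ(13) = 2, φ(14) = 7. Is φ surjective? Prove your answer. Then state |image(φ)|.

No element maps to 4, so φ is not surjective.
The image of φ is {1, 2, 3, 5, 6, 7, 8, 9}, which has 8 elements.

8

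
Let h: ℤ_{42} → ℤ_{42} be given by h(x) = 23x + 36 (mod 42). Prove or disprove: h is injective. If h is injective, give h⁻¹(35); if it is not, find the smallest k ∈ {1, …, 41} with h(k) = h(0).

31

If h(u) = h(v), then 23u ≡ 23v (mod 42). Because gcd(23, 42) = 1, we may cancel 23 to get u ≡ v (mod 42).
Therefore h is injective.
We now compute 23⁻¹ mod 42 explicitly. Euclid's algorithm: 42 = 1·23 + 19, 23 = 1·19 + 4, 19 = 4·4 + 3, 4 = 1·3 + 1; back-substituting gives 1 = 11·23 − 6·42, so 23⁻¹ ≡ 11 (mod 42).
Since h is injective, we find h⁻¹(35): we need 23x ≡ 35 − 36 ≡ 41 (mod 42). Using 23⁻¹ = 11: x ≡ 11·41 = 451 = 10·42 + 31, so x = 31.
Check: h(31) = 23·31 + 36 = 749 = 17·42 + 35 ≡ 35 (mod 42).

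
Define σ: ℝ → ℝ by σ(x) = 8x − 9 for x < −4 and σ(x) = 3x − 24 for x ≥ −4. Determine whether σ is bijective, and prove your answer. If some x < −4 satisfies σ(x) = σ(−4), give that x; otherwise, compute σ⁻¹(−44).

-35/8

Both pieces are strictly increasing (slopes 8 and 3), so each is injective on its own interval.
The left piece maps (−∞, −4) onto (−∞, −41); the right piece maps [−4, ∞) onto [−36, ∞).
The images leave a gap (−41 has no preimage), so σ is not surjective, hence not bijective.
Because the two images are disjoint, no x < −4 has σ(x) = σ(−4), so we compute σ⁻¹(−44): −44 lies in (−∞, −41), so solve 8x − 9 = −44: x = (−44 + 9)/8 = −35/8.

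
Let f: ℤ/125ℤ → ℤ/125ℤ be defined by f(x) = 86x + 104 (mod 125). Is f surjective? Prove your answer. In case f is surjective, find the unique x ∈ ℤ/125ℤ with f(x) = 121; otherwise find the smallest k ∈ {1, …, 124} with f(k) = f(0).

22

Since gcd(86, 125) = 1, 86 is invertible modulo 125. Euclid's algorithm: 125 = 1·86 + 39, 86 = 2·39 + 8, 39 = 4·8 + 7, 8 = 1·7 + 1; back-substituting gives 1 = 16·86 − 11·125, so 86⁻¹ ≡ 16 (mod 125).
For any y ∈ ℤ/125ℤ, x = 16(y − 104) mod 125 satisfies f(x) = 86·16(y − 104) + 104 ≡ y (since 86·16 ≡ 1 mod 125). So every y has a preimage.
So f is surjective.
Since f is surjective, we find f⁻¹(121): we need 86x ≡ 121 − 104 ≡ 17 (mod 125). Using 86⁻¹ = 16: x ≡ 16·17 = 272 = 2·125 + 22, so x = 22.
Check: f(22) = 86·22 + 104 = 1996 = 15·125 + 121 ≡ 121 (mod 125).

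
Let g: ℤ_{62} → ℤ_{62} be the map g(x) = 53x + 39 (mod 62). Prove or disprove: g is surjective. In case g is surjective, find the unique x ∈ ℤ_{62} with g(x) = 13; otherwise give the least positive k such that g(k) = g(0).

Since gcd(53, 62) = 1, 53 is invertible modulo 62. Euclid's algorithm: 62 = 1·53 + 9, 53 = 5·9 + 8, 9 = 1·8 + 1; back-substituting gives 1 = 55·53 − 47·62, so 53⁻¹ ≡ 55 (mod 62).
For any y ∈ ℤ_{62}, x = 55(y − 39) mod 62 satisfies g(x) = 53·55(y − 39) + 39 ≡ y (since 53·55 ≡ 1 mod 62). So every y has a preimage.
Therefore g is surjective.
Since g is surjective, we compute g⁻¹(13): solve 53x + 39 ≡ 13 (mod 62), i.e. 53x ≡ 36 (mod 62).
Multiplying by 53⁻¹ = 55 gives x ≡ 55·36 = 1980 = 31·62 + 58 ≡ 58 (mod 62).
Check: g(58) = 53·58 + 39 = 3113 = 50·62 + 13 ≡ 13 (mod 62).

58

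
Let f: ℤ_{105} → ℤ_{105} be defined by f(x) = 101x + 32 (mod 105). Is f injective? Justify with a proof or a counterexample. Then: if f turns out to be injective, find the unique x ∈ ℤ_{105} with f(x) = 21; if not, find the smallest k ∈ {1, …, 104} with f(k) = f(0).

29

If f(u) = f(v), then 101u ≡ 101v (mod 105). Because gcd(101, 105) = 1, we may cancel 101 to get u ≡ v (mod 105).
Hence f is injective.
We now compute 101⁻¹ mod 105 explicitly. Euclid's algorithm: 105 = 1·101 + 4, 101 = 25·4 + 1; back-substituting gives 1 = 26·101 − 25·105, so 101⁻¹ ≡ 26 (mod 105).
Since f is injective, we compute f⁻¹(21): solve 101x + 32 ≡ 21 (mod 105), i.e. 101x ≡ 94 (mod 105).
Multiplying by 101⁻¹ = 26 gives x ≡ 26·94 = 2444 = 23·105 + 29 ≡ 29 (mod 105).
Check: f(29) = 101·29 + 32 = 2961 = 28·105 + 21 ≡ 21 (mod 105).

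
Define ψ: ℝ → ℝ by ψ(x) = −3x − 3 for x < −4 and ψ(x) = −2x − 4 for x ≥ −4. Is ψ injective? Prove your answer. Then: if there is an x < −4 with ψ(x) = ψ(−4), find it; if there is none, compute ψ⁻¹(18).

Both pieces are strictly decreasing (slopes −3 and −2), so each is injective on its own interval.
The left piece maps (−∞, −4) onto (9, ∞); the right piece maps [−4, ∞) onto (−∞, 4].
These images are disjoint, so no value is attained by both pieces. Thus ψ is injective.
Because the two images are disjoint, no x < −4 has ψ(x) = ψ(−4), so we compute ψ⁻¹(18): 18 lies in (9, ∞), so solve −3x − 3 = 18: x = (18 + 3)/(−3) = −7.

-7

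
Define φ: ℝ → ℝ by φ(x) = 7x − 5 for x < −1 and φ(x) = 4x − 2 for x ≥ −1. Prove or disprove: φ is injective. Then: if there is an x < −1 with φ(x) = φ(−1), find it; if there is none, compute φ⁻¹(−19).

-2

Both pieces are strictly increasing (slopes 7 and 4), so each is injective on its own interval.
The left piece maps (−∞, −1) onto (−∞, −12); the right piece maps [−1, ∞) onto [−6, ∞).
These images are disjoint, so no value is attained by both pieces. Thus φ is injective.
Because the two images are disjoint, no x < −1 has φ(x) = φ(−1), so we compute φ⁻¹(−19): −19 lies in (−∞, −12), so solve 7x − 5 = −19: x = (−19 + 5)/7 = −2.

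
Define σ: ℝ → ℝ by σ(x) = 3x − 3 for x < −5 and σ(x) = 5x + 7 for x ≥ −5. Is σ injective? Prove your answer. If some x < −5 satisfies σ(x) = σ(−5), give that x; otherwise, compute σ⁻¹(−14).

-21/5

Both pieces are strictly increasing (slopes 3 and 5), so each is injective on its own interval.
The left piece maps (−∞, −5) onto (−∞, −18); the right piece maps [−5, ∞) onto [−18, ∞).
These images are disjoint, so no value is attained by both pieces. Hence σ is injective.
Because the two images are disjoint, no x < −5 has σ(x) = σ(−5), so we compute σ⁻¹(−14): −14 lies in [−18, ∞), so solve 5x + 7 = −14: x = (−14 − 7)/5 = −21/5.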